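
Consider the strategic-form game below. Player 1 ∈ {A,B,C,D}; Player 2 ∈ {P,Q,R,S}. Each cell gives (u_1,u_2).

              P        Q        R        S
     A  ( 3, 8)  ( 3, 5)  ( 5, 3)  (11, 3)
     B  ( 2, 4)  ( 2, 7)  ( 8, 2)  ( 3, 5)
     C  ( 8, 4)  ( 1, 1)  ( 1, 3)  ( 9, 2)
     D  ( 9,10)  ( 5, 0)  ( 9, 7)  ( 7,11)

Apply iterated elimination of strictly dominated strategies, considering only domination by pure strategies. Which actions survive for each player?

P1 drop B (D beats it: P:9>2 Q:5>2 R:9>8 S:7>3)
P2 drop Q (P beats it: A:8>5 C:4>1 D:10>0)
P2 drop R (P beats it: A:8>3 C:4>3 D:10>7)
P1→{A,C,D} P2→{P,S}

Survivors P1:{A,C,D} P2:{P,S}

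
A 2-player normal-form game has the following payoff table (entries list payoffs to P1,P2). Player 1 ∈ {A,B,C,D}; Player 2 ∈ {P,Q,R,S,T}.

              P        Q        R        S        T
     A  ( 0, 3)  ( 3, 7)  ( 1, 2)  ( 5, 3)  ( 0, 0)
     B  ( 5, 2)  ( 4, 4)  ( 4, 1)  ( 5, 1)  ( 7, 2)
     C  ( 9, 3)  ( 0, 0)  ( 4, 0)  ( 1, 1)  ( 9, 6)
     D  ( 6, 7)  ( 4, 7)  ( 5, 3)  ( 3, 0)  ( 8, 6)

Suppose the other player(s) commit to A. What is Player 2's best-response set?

argmax u_2 = {Q}

u_2(P vs A) = 3
u_2(Q vs A) = 7
u_2(R vs A) = 2
u_2(S vs A) = 3
u_2(T vs A) = 0
max payoff 7 at {Q}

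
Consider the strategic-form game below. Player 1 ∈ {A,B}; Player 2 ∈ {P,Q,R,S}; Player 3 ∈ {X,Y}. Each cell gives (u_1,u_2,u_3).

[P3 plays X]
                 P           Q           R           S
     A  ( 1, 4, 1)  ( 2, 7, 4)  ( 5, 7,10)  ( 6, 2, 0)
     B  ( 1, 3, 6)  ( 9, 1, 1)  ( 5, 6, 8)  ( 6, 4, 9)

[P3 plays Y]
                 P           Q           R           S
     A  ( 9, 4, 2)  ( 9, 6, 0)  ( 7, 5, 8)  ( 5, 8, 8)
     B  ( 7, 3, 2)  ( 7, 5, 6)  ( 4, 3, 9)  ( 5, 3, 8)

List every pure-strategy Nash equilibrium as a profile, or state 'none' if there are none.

PSNE = {(A,R,X), (A,S,Y)}

(A,P,X): not NE [P2→R gives 7>4; P3→Y gives 2>1]
(A,P,Y): not NE [P2→S gives 8>4]
(A,Q,X): not NE [P1→B gives 9>2]
(A,Q,Y): not NE [P2→S gives 8>6; P3→X gives 4>0]
(A,R,X): NE
(A,R,Y): not NE [P2→S gives 8>5; P3→X gives 10>8]
(A,S,X): not NE [P2→R gives 7>2; P3→Y gives 8>0]
(A,S,Y): NE
(B,P,X): not NE [P2→R gives 6>3]
(B,P,Y): not NE [P1→A gives 9>7; P2→Q gives 5>3; P3→X gives 6>2]
(B,Q,X): not NE [P2→R gives 6>1; P3→Y gives 6>1]
(B,Q,Y): not NE [P1→A gives 9>7]
(B,R,X): not NE [P3→Y gives 9>8]
(B,R,Y): not NE [P1→A gives 7>4; P2→Q gives 5>3]
(B,S,X): not NE [P2→R gives 6>4]
(B,S,Y): not NE [P2→Q gives 5>3; P3→X gives 9>8]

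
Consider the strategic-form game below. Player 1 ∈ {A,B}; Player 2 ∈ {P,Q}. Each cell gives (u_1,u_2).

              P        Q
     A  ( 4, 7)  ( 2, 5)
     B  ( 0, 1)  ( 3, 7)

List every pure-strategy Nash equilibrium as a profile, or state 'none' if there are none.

NE set: (A,P), (B,Q)

(A,P): NE
(A,Q): not NE [P1→B gives 3>2; P2→P gives 7>5]
(B,P): not NE [P1→A gives 4>0; P2→Q gives 7>1]
(B,Q): NE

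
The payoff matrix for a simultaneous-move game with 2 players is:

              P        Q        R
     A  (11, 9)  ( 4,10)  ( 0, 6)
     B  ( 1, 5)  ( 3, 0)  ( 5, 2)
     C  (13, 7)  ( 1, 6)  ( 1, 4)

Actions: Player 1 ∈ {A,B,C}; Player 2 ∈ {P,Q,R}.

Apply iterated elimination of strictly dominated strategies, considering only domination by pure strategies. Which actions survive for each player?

P2 drop R (P beats it: A:9>6 B:5>2 C:7>4)
P1 drop B (A beats it: P:11>1 Q:4>3)
P1→{A,C} P2→{P,Q}

Survivors P1:{A,C} P2:{P,Q}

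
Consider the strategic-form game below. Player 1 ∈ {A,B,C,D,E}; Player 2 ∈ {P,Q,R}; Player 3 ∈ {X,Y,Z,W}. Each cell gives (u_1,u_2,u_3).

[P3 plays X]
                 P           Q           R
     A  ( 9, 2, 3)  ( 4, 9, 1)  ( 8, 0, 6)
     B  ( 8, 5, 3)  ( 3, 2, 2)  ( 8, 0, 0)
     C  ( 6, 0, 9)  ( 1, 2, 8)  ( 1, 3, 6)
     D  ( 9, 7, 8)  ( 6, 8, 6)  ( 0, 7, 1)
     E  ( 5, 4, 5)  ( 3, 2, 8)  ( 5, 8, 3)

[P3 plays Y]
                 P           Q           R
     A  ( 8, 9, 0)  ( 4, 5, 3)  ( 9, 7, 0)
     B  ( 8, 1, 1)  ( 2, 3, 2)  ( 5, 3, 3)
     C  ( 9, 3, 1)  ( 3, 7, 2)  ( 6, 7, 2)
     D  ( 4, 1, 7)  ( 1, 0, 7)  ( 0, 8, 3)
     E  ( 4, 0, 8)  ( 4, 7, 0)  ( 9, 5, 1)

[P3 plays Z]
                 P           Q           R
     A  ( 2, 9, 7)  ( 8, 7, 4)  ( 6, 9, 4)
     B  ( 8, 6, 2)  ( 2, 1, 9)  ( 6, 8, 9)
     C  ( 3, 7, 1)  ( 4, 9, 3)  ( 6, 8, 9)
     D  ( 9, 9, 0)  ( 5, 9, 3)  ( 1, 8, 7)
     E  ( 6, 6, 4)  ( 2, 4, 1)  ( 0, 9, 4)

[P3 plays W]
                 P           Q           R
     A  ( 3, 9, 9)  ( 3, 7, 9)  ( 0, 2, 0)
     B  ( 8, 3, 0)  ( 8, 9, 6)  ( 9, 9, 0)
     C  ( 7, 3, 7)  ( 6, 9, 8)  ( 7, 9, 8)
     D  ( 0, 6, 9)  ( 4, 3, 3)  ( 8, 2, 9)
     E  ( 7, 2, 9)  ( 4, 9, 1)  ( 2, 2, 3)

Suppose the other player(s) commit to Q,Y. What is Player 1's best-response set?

u_1(A vs Q,Y) = 4
u_1(B vs Q,Y) = 2
u_1(C vs Q,Y) = 3
u_1(D vs Q,Y) = 1
u_1(E vs Q,Y) = 4
max payoff 4 at {A,E}

BR_1 = {A,E}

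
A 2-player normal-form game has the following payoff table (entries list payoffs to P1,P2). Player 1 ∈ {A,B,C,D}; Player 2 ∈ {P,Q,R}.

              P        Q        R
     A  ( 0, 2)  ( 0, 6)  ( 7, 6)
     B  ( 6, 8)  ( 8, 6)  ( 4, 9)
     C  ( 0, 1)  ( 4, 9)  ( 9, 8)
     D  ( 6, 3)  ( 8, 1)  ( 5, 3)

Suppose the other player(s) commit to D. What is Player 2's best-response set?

P2 best: {P,R}

u_2(P vs D) = 3
u_2(Q vs D) = 1
u_2(R vs D) = 3
max payoff 3 at {P,R}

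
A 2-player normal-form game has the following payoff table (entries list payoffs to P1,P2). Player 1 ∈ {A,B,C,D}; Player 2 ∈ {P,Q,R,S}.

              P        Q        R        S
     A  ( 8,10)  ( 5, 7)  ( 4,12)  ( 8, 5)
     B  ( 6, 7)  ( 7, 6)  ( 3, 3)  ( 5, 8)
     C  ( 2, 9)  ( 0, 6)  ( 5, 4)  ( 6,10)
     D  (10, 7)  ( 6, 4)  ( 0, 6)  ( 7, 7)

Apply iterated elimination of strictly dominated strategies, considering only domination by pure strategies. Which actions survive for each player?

P2 drop Q (P beats it: A:10>7 B:7>6 C:9>6 D:7>4)
P1 drop B (A beats it: P:8>6 R:4>3 S:8>5)
P1→{A,C,D} P2→{P,R,S}

IESDS → P1:{A,C,D} P2:{P,R,S}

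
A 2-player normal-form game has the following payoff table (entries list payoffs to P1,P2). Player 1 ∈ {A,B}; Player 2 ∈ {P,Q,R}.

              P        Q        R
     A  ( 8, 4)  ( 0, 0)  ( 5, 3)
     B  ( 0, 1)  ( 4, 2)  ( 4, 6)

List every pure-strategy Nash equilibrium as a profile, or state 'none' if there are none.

(A,P): NE
(A,Q): not NE [P1→B gives 4>0; P2→P gives 4>0]
(A,R): not NE [P2→P gives 4>3]
(B,P): not NE [P1→A gives 8>0; P2→R gives 6>1]
(B,Q): not NE [P2→R gives 6>2]
(B,R): not NE [P1→A gives 5>4]

NE set: (A,P)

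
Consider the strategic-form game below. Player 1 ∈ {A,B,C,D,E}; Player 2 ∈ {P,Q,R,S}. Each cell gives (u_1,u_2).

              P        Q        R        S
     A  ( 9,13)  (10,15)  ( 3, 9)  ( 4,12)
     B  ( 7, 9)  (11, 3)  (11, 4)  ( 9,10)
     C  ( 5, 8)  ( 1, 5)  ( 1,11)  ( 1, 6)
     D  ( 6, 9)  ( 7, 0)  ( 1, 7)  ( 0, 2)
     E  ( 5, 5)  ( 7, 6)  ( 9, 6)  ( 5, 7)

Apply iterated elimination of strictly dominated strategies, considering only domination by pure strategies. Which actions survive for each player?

P1 drop C (A beats it: P:9>5 Q:10>1 R:3>1 S:4>1)
P1 drop D (A beats it: P:9>6 Q:10>7 R:3>1 S:4>0)
P1 drop E (B beats it: P:7>5 Q:11>7 R:11>9 S:9>5)
P2 drop R (P beats it: A:13>9 B:9>4)
P1→{A,B} P2→{P,Q,S}

Survivors P1:{A,B} P2:{P,Q,S}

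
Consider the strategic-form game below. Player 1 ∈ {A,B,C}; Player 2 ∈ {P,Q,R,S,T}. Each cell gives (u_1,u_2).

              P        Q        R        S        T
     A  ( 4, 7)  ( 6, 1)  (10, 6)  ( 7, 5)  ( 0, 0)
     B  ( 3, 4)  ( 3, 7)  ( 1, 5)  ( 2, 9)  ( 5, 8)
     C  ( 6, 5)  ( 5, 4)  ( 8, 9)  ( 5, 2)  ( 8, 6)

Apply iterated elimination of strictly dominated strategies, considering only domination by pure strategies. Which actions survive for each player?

Survivors P1:{A,C} P2:{P,R}

P1 drop B (C beats it: P:6>3 Q:5>3 R:8>1 S:5>2 T:8>5)
P2 drop Q (P beats it: A:7>1 C:5>4)
P2 drop S (P beats it: A:7>5 C:5>2)
P2 drop T (R beats it: A:6>0 C:9>6)
P1→{A,C} P2→{P,R}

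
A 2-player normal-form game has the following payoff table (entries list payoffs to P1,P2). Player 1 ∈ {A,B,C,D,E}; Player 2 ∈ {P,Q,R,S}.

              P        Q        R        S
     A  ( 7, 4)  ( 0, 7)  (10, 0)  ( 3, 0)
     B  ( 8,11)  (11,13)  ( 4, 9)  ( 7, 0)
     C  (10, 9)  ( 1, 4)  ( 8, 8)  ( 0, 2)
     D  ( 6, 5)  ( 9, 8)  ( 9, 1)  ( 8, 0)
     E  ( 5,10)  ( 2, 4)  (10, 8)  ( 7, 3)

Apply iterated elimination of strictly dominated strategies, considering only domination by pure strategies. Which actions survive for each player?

P2 drop R (P beats it: A:4>0 B:11>9 C:9>8 D:5>1 E:10>8)
P1 drop A (B beats it: P:8>7 Q:11>0 S:7>3)
P1 drop E (D beats it: P:6>5 Q:9>2 S:8>7)
P2 drop S (P beats it: B:11>0 C:9>2 D:5>0)
P1 drop D (B beats it: P:8>6 Q:11>9)
P1→{B,C} P2→{P,Q}

Remaining: P1:{B,C} P2:{P,Q}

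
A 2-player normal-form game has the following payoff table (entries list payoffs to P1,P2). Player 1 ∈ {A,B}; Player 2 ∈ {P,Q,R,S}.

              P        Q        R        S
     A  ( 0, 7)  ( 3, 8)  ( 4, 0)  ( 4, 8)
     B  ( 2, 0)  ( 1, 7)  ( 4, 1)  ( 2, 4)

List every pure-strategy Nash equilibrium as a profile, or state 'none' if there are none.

(A,P): not NE [P1→B gives 2>0; P2→S gives 8>7]
(A,Q): NE
(A,R): not NE [P2→S gives 8>0]
(A,S): NE
(B,P): not NE [P2→Q gives 7>0]
(B,Q): not NE [P1→A gives 3>1]
(B,R): not NE [P2→Q gives 7>1]
(B,S): not NE [P1→A gives 4>2; P2→Q gives 7>4]

Nash profiles: (A,Q), (A,S)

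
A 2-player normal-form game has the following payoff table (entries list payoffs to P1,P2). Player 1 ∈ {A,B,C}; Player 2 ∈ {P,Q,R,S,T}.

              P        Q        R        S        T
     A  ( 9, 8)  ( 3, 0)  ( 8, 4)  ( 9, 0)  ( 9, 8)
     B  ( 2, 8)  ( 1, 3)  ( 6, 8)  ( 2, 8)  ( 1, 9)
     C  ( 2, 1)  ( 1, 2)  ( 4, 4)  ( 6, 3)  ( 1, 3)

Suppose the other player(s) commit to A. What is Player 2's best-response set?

BR_2 = {P,T}

u_2(P vs A) = 8
u_2(Q vs A) = 0
u_2(R vs A) = 4
u_2(S vs A) = 0
u_2(T vs A) = 8
max payoff 8 at {P,T}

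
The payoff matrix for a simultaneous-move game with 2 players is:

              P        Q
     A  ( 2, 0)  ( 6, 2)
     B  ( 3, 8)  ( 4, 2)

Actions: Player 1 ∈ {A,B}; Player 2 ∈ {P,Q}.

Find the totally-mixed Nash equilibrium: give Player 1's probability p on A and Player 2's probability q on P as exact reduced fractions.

P1 indiff ⇒ q·2+(1-q)·6 = q·3+(1-q)·4 ⇒ q(-1) = (1-q)(-2) ⇒ q = 2/3
P2 indiff ⇒ p·0+(1-p)·8 = p·2+(1-p)·2 ⇒ p(-2) = (1-p)(-6) ⇒ p = 3/4

(p,q) = (3/4, 2/3)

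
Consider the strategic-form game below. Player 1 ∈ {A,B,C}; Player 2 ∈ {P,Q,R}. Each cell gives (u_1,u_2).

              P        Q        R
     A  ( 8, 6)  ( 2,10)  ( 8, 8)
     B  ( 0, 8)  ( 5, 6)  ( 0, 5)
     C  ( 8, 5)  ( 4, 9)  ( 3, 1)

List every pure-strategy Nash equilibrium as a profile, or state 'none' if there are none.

PSNE: ∅

(A,P): not NE [P2→Q gives 10>6]
(A,Q): not NE [P1→B gives 5>2]
(A,R): not NE [P2→Q gives 10>8]
(B,P): not NE [P1→C gives 8>0]
(B,Q): not NE [P2→P gives 8>6]
(B,R): not NE [P1→A gives 8>0; P2→P gives 8>5]
(C,P): not NE [P2→Q gives 9>5]
(C,Q): not NE [P1→B gives 5>4]
(C,R): not NE [P1→A gives 8>3; P2→Q gives 9>1]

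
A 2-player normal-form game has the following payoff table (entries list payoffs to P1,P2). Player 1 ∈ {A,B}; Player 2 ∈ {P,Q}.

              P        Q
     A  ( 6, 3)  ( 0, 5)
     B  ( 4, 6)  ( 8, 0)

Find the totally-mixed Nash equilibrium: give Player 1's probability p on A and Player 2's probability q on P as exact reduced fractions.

P1 mixes 3/4 on A; P2 mixes 4/5 on P

P1 indiff ⇒ q·6+(1-q)·0 = q·4+(1-q)·8 ⇒ q(2) = (1-q)(8) ⇒ q = 4/5
P2 indiff ⇒ p·3+(1-p)·6 = p·5+(1-p)·0 ⇒ p(-2) = (1-p)(-6) ⇒ p = 3/4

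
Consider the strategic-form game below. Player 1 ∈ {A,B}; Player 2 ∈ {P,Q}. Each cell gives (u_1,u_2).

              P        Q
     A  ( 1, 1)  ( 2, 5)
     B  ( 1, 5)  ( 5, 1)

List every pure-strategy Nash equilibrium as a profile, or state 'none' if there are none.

NE set: (B,P)

(A,P): not NE [P2→Q gives 5>1]
(A,Q): not NE [P1→B gives 5>2]
(B,P): NE
(B,Q): not NE [P2→P gives 5>1]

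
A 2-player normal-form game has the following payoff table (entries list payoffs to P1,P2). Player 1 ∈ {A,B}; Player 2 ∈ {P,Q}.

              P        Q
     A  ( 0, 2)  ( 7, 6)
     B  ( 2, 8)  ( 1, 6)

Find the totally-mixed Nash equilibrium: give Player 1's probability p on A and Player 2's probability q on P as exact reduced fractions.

p=1/3, q=3/4

P1 indiff ⇒ q·0+(1-q)·7 = q·2+(1-q)·1 ⇒ q(-2) = (1-q)(-6) ⇒ q = 3/4
P2 indiff ⇒ p·2+(1-p)·8 = p·6+(1-p)·6 ⇒ p(-4) = (1-p)(-2) ⇒ p = 1/3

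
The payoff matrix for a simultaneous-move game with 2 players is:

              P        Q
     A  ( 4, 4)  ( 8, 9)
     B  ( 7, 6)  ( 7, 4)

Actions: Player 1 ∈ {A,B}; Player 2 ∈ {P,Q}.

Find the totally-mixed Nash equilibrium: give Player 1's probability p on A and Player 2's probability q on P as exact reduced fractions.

P1 indiff ⇒ q·4+(1-q)·8 = q·7+(1-q)·7 ⇒ q(-3) = (1-q)(-1) ⇒ q = 1/4
P2 indiff ⇒ p·4+(1-p)·6 = p·9+(1-p)·4 ⇒ p(-5) = (1-p)(-2) ⇒ p = 2/7

(p,q) = (2/7, 1/4)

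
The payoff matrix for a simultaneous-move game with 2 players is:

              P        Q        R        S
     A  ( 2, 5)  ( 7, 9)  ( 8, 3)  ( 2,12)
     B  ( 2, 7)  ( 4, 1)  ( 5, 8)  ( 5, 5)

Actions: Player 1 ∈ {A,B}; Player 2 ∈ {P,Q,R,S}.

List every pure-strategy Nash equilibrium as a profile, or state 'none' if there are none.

(A,P): not NE [P2→S gives 12>5]
(A,Q): not NE [P2→S gives 12>9]
(A,R): not NE [P2→S gives 12>3]
(A,S): not NE [P1→B gives 5>2]
(B,P): not NE [P2→R gives 8>7]
(B,Q): not NE [P1→A gives 7>4; P2→R gives 8>1]
(B,R): not NE [P1→A gives 8>5]
(B,S): not NE [P2→R gives 8>5]

No pure NE.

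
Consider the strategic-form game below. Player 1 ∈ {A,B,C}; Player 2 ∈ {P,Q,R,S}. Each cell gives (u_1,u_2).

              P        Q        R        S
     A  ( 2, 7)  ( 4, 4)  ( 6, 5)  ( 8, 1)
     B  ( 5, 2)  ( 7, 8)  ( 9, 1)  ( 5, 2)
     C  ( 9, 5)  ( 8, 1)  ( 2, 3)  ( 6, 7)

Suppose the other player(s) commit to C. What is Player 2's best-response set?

argmax u_2 = {S}

u_2(P vs C) = 5
u_2(Q vs C) = 1
u_2(R vs C) = 3
u_2(S vs C) = 7
max payoff 7 at {S}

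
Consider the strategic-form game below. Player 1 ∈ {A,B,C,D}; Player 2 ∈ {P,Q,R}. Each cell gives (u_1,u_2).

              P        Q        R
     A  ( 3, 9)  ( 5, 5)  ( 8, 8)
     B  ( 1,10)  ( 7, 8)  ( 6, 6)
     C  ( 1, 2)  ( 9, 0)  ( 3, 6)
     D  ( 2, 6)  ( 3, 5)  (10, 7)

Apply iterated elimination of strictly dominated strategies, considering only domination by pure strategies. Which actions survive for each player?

P2 drop Q (P beats it: A:9>5 B:10>8 C:2>0 D:6>5)
P1 drop B (A beats it: P:3>1 R:8>6)
P1 drop C (A beats it: P:3>1 R:8>3)
P1→{A,D} P2→{P,R}

Survivors P1:{A,D} P2:{P,R}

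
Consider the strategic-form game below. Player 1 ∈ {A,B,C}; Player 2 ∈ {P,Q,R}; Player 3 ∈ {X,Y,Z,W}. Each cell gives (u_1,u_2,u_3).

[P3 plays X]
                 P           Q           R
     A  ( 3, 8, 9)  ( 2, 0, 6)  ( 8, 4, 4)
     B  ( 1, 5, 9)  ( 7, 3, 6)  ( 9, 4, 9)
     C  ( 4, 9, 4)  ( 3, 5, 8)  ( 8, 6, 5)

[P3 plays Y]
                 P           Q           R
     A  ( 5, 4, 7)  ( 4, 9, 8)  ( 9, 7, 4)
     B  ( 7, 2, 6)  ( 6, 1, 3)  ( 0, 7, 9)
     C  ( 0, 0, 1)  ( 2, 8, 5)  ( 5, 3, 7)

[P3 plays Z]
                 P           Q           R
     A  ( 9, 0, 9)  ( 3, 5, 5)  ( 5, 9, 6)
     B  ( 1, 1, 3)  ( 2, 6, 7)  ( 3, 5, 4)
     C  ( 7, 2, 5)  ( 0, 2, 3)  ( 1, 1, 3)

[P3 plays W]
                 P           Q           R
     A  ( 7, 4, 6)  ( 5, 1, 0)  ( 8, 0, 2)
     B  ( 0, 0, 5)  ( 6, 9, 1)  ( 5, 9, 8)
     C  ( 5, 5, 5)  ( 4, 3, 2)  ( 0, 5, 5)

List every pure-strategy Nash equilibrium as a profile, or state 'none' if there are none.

(A,P,X): not NE [P1→C gives 4>3]
(A,P,Y): not NE [P1→B gives 7>5; P2→Q gives 9>4; P3→Z gives 9>7]
(A,P,Z): not NE [P2→R gives 9>0]
(A,P,W): not NE [P3→Z gives 9>6]
(A,Q,X): not NE [P1→B gives 7>2; P2→P gives 8>0; P3→Y gives 8>6]
(A,Q,Y): not NE [P1→B gives 6>4]
(A,Q,Z): not NE [P2→R gives 9>5; P3→Y gives 8>5]
(A,Q,W): not NE [P1→B gives 6>5; P2→P gives 4>1; P3→Y gives 8>0]
(A,R,X): not NE [P1→B gives 9>8; P2→P gives 8>4; P3→Z gives 6>4]
(A,R,Y): not NE [P2→Q gives 9>7; P3→Z gives 6>4]
(A,R,Z): NE
(A,R,W): not NE [P2→P gives 4>0; P3→Z gives 6>2]
(B,P,X): not NE [P1→C gives 4>1]
(B,P,Y): not NE [P2→R gives 7>2; P3→X gives 9>6]
(B,P,Z): not NE [P1→A gives 9>1; P2→Q gives 6>1; P3→X gives 9>3]
(B,P,W): not NE [P1→A gives 7>0; P2→R gives 9>0; P3→X gives 9>5]
(B,Q,X): not NE [P2→P gives 5>3; P3→Z gives 7>6]
(B,Q,Y): not NE [P2→R gives 7>1; P3→Z gives 7>3]
(B,Q,Z): not NE [P1→A gives 3>2]
(B,Q,W): not NE [P3→Z gives 7>1]
(B,R,X): not NE [P2→P gives 5>4]
(B,R,Y): not NE [P1→A gives 9>0]
(B,R,Z): not NE [P1→A gives 5>3; P2→Q gives 6>5; P3→Y gives 9>4]
(B,R,W): not NE [P1→A gives 8>5; P3→Y gives 9>8]
(C,P,X): not NE [P3→W gives 5>4]
(C,P,Y): not NE [P1→B gives 7>0; P2→Q gives 8>0; P3→W gives 5>1]
(C,P,Z): not NE [P1→A gives 9>7]
(C,P,W): not NE [P1→A gives 7>5]
(C,Q,X): not NE [P1→B gives 7>3; P2→P gives 9>5]
(C,Q,Y): not NE [P1→B gives 6>2; P3→X gives 8>5]
(C,Q,Z): not NE [P1→A gives 3>0; P3→X gives 8>3]
(C,Q,W): not NE [P1→B gives 6>4; P2→R gives 5>3; P3→X gives 8>2]
(C,R,X): not NE [P1→B gives 9>8; P2→P gives 9>6; P3→Y gives 7>5]
(C,R,Y): not NE [P1→A gives 9>5; P2→Q gives 8>3]
(C,R,Z): not NE [P1→A gives 5>1; P2→Q gives 2>1; P3→Y gives 7>3]
(C,R,W): not NE [P1→A gives 8>0; P3→Y gives 7>5]

PSNE = {(A,R,Z)}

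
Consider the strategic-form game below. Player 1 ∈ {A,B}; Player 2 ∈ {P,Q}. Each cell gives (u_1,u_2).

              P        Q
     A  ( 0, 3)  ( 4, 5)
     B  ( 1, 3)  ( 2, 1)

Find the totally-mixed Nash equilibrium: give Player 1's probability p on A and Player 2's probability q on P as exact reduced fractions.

P1 indiff ⇒ q·0+(1-q)·4 = q·1+(1-q)·2 ⇒ q(-1) = (1-q)(-2) ⇒ q = 2/3
P2 indiff ⇒ p·3+(1-p)·3 = p·5+(1-p)·1 ⇒ p(-2) = (1-p)(-2) ⇒ p = 1/2

p=1/2, q=2/3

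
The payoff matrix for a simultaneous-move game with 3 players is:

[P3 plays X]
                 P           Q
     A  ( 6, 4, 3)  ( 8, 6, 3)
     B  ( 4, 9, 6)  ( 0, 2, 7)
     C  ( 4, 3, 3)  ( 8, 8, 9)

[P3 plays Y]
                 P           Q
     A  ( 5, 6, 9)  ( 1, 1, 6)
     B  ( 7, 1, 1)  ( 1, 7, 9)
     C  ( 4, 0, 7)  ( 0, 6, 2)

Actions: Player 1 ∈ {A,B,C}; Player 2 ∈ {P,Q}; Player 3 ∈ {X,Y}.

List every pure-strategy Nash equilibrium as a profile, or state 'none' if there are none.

(A,P,X): not NE [P2→Q gives 6>4; P3→Y gives 9>3]
(A,P,Y): not NE [P1→B gives 7>5]
(A,Q,X): not NE [P3→Y gives 6>3]
(A,Q,Y): not NE [P2→P gives 6>1]
(B,P,X): not NE [P1→A gives 6>4]
(B,P,Y): not NE [P2→Q gives 7>1; P3→X gives 6>1]
(B,Q,X): not NE [P1→C gives 8>0; P2→P gives 9>2; P3→Y gives 9>7]
(B,Q,Y): NE
(C,P,X): not NE [P1→A gives 6>4; P2→Q gives 8>3; P3→Y gives 7>3]
(C,P,Y): not NE [P1→B gives 7>4; P2→Q gives 6>0]
(C,Q,X): NE
(C,Q,Y): not NE [P1→B gives 1>0; P3→X gives 9>2]

Nash profiles: (B,Q,Y), (C,Q,X)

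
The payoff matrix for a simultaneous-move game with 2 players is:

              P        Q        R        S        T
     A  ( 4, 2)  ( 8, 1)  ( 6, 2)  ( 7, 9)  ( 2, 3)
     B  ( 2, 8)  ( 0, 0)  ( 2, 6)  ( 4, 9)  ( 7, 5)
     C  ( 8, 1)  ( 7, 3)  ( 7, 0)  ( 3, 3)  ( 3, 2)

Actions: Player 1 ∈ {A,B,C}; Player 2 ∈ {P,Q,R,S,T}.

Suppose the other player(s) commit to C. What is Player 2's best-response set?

u_2(P vs C) = 1
u_2(Q vs C) = 3
u_2(R vs C) = 0
u_2(S vs C) = 3
u_2(T vs C) = 2
max payoff 3 at {Q,S}

argmax u_2 = {Q,S}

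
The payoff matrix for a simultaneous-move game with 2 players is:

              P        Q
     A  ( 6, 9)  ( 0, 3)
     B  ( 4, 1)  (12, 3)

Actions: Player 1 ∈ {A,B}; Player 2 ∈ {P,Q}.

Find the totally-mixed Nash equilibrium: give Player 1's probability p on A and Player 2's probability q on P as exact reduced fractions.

P1 mixes 1/4 on A; P2 mixes 6/7 on P

P1 indiff ⇒ q·6+(1-q)·0 = q·4+(1-q)·12 ⇒ q(2) = (1-q)(12) ⇒ q = 6/7
P2 indiff ⇒ p·9+(1-p)·1 = p·3+(1-p)·3 ⇒ p(6) = (1-p)(2) ⇒ p = 1/4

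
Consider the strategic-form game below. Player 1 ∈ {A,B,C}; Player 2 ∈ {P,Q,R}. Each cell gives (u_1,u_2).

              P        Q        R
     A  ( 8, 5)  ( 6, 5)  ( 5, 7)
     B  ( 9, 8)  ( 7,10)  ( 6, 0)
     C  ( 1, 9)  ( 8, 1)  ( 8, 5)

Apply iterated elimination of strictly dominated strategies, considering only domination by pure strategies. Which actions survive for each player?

P1 drop A (B beats it: P:9>8 Q:7>6 R:6>5)
P2 drop R (P beats it: B:8>0 C:9>5)
P1→{B,C} P2→{P,Q}

Survivors P1:{B,C} P2:{P,Q}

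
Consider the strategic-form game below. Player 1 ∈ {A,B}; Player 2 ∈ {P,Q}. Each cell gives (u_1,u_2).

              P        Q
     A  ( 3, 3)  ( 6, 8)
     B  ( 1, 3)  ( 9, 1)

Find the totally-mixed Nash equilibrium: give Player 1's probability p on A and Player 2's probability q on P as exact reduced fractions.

P1 indiff ⇒ q·3+(1-q)·6 = q·1+(1-q)·9 ⇒ q(2) = (1-q)(3) ⇒ q = 3/5
P2 indiff ⇒ p·3+(1-p)·3 = p·8+(1-p)·1 ⇒ p(-5) = (1-p)(-2) ⇒ p = 2/7

(p,q) = (2/7, 3/5)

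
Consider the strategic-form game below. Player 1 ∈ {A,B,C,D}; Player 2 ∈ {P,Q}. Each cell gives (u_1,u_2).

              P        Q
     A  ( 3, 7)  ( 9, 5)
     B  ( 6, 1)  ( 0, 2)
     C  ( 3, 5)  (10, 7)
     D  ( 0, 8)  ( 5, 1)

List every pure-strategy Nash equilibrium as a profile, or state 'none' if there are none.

PSNE = {(C,Q)}

(A,P): not NE [P1→B gives 6>3]
(A,Q): not NE [P1→C gives 10>9; P2→P gives 7>5]
(B,P): not NE [P2→Q gives 2>1]
(B,Q): not NE [P1→C gives 10>0]
(C,P): not NE [P1→B gives 6>3; P2→Q gives 7>5]
(C,Q): NE
(D,P): not NE [P1→B gives 6>0]
(D,Q): not NE [P1→C gives 10>5; P2→P gives 8>1]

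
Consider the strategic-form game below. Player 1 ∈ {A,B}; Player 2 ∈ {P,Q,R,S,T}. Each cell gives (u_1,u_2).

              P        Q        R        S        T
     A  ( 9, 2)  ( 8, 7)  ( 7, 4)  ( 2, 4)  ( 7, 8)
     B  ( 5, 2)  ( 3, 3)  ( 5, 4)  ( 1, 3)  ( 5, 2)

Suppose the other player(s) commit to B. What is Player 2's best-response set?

u_2(P vs B) = 2
u_2(Q vs B) = 3
u_2(R vs B) = 4
u_2(S vs B) = 3
u_2(T vs B) = 2
max payoff 4 at {R}

P2 best: {R}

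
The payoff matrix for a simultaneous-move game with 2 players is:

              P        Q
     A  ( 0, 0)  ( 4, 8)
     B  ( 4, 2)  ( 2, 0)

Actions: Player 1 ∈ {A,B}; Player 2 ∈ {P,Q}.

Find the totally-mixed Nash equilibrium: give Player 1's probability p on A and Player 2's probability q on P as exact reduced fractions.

P1 indiff ⇒ q·0+(1-q)·4 = q·4+(1-q)·2 ⇒ q(-4) = (1-q)(-2) ⇒ q = 1/3
P2 indiff ⇒ p·0+(1-p)·2 = p·8+(1-p)·0 ⇒ p(-8) = (1-p)(-2) ⇒ p = 1/5

P1 mixes 1/5 on A; P2 mixes 1/3 on P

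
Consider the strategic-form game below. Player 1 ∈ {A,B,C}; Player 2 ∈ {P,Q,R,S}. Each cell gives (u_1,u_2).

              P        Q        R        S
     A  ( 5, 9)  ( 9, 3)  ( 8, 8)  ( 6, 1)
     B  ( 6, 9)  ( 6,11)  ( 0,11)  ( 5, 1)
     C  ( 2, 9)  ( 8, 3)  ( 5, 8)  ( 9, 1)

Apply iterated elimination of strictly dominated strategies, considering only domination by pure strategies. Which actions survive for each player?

Remaining: P1:{A,B} P2:{P,Q,R}

P2 drop S (P beats it: A:9>1 B:9>1 C:9>1)
P1 drop C (A beats it: P:5>2 Q:9>8 R:8>5)
P1→{A,B} P2→{P,Q,R}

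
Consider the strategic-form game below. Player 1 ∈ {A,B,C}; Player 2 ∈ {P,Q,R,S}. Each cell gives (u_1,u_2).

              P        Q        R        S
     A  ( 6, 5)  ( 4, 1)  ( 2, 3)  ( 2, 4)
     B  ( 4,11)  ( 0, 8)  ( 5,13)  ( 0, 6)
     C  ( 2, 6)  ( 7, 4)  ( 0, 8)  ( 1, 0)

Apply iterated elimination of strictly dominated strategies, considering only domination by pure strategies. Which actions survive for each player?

Survivors P1:{A,B} P2:{P,R}

P2 drop Q (P beats it: A:5>1 B:11>8 C:6>4)
P1 drop C (A beats it: P:6>2 R:2>0 S:2>1)
P2 drop S (P beats it: A:5>4 B:11>6)
P1→{A,B} P2→{P,R}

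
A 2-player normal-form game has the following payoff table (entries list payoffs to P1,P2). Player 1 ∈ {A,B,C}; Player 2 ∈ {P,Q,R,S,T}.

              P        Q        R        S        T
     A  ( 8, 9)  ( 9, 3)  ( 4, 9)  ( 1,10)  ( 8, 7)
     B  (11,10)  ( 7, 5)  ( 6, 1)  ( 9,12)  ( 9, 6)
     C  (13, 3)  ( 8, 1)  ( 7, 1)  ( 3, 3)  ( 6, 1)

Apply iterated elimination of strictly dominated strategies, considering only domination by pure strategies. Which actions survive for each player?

P2 drop Q (P beats it: A:9>3 B:10>5 C:3>1)
P1 drop A (B beats it: P:11>8 R:6>4 S:9>1 T:9>8)
P2 drop R (P beats it: B:10>1 C:3>1)
P2 drop T (P beats it: B:10>6 C:3>1)
P1→{B,C} P2→{P,S}

IESDS → P1:{B,C} P2:{P,S}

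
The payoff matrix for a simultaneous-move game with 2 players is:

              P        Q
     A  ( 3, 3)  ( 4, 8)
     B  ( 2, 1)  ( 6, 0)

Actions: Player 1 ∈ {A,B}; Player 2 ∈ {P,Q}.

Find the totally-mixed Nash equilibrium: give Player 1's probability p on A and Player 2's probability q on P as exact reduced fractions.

p=1/6, q=2/3

P1 indiff ⇒ q·3+(1-q)·4 = q·2+(1-q)·6 ⇒ q(1) = (1-q)(2) ⇒ q = 2/3
P2 indiff ⇒ p·3+(1-p)·1 = p·8+(1-p)·0 ⇒ p(-5) = (1-p)(-1) ⇒ p = 1/6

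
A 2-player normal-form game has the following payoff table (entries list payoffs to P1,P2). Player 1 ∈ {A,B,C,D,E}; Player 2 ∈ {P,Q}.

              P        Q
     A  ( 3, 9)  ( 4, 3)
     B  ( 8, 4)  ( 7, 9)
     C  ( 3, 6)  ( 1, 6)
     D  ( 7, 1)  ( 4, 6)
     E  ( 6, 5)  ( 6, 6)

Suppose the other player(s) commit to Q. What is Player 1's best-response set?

u_1(A vs Q) = 4
u_1(B vs Q) = 7
u_1(C vs Q) = 1
u_1(D vs Q) = 4
u_1(E vs Q) = 6
max payoff 7 at {B}

argmax u_1 = {B}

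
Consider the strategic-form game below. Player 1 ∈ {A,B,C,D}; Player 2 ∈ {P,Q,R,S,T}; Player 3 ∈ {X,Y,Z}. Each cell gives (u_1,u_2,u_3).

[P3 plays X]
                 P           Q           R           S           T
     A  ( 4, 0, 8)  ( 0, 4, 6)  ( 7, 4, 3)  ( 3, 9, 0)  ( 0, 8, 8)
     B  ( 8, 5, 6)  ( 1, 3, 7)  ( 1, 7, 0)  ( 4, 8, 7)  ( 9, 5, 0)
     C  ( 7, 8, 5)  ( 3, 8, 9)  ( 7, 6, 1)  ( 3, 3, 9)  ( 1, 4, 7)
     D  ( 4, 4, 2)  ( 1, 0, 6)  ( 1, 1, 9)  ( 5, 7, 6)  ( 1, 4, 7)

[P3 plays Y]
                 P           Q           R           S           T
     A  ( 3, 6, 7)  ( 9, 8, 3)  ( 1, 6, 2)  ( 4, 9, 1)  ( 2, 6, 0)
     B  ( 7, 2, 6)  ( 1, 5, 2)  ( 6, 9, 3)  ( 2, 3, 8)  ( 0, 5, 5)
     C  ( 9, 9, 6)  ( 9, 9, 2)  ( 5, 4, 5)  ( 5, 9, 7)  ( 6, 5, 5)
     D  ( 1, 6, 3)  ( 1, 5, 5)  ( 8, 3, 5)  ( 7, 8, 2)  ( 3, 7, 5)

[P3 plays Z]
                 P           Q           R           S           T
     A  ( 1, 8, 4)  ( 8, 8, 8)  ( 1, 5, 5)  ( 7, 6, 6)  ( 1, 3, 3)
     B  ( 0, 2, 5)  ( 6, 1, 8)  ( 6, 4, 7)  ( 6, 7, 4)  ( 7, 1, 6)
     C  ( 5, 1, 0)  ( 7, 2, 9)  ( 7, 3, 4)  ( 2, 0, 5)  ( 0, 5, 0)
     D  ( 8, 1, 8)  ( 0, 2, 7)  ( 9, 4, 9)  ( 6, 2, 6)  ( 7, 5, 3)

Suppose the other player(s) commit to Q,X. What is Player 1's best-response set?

u_1(A vs Q,X) = 0
u_1(B vs Q,X) = 1
u_1(C vs Q,X) = 3
u_1(D vs Q,X) = 1
max payoff 3 at {C}

BR_1 = {C}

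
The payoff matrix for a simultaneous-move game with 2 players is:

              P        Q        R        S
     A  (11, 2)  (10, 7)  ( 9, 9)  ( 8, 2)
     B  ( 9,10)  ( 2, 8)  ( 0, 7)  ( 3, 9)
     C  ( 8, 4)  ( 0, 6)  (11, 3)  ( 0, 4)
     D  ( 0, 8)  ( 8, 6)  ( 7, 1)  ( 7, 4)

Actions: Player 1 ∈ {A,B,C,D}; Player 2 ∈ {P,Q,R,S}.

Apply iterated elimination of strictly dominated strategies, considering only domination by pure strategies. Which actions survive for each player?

IESDS → P1:{A,C} P2:{Q,R}

P1 drop B (A beats it: P:11>9 Q:10>2 R:9>0 S:8>3)
P1 drop D (A beats it: P:11>0 Q:10>8 R:9>7 S:8>7)
P2 drop P (Q beats it: A:7>2 C:6>4)
P2 drop S (Q beats it: A:7>2 C:6>4)
P1→{A,C} P2→{Q,R}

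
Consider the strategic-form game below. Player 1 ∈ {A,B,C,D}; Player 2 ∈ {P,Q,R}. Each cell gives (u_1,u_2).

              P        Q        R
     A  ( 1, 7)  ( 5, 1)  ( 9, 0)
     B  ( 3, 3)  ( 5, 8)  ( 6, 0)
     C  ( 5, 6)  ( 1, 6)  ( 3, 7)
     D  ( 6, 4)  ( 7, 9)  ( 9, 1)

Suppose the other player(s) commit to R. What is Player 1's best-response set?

u_1(A vs R) = 9
u_1(B vs R) = 6
u_1(C vs R) = 3
u_1(D vs R) = 9
max payoff 9 at {A,D}

P1 best: {A,D}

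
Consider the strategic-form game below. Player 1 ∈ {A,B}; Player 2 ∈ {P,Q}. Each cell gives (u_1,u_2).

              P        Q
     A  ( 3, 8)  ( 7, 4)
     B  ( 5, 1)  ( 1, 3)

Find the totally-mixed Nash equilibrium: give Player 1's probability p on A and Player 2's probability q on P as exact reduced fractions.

P1 indiff ⇒ q·3+(1-q)·7 = q·5+(1-q)·1 ⇒ q(-2) = (1-q)(-6) ⇒ q = 3/4
P2 indiff ⇒ p·8+(1-p)·1 = p·4+(1-p)·3 ⇒ p(4) = (1-p)(2) ⇒ p = 1/3

(p,q) = (1/3, 3/4)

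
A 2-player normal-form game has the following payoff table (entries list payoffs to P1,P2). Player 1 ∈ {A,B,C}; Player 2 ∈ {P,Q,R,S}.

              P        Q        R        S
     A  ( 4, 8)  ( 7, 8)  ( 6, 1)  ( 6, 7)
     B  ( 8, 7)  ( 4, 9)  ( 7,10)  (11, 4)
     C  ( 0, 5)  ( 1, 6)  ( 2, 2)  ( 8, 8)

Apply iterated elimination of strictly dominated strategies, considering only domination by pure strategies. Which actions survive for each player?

IESDS → P1:{A,B} P2:{P,Q,R}

P1 drop C (B beats it: P:8>0 Q:4>1 R:7>2 S:11>8)
P2 drop S (P beats it: A:8>7 B:7>4)
P1→{A,B} P2→{P,Q,R}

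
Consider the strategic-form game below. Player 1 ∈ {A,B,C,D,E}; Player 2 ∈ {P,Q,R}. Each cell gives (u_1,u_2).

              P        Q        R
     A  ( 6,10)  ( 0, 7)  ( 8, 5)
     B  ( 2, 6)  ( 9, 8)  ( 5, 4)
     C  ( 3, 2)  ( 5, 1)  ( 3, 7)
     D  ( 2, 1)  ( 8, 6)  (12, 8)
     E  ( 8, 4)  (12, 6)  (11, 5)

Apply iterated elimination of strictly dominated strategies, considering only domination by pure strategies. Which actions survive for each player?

P1 drop A (E beats it: P:8>6 Q:12>0 R:11>8)
P1 drop B (E beats it: P:8>2 Q:12>9 R:11>5)
P1 drop C (E beats it: P:8>3 Q:12>5 R:11>3)
P2 drop P (Q beats it: D:6>1 E:6>4)
P1→{D,E} P2→{Q,R}

Remaining: P1:{D,E} P2:{Q,R}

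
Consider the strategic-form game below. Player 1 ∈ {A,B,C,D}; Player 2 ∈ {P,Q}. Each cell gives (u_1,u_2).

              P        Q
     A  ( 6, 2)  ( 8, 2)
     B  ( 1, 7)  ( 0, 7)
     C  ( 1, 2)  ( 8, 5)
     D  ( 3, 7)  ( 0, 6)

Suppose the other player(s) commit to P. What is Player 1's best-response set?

argmax u_1 = {A}

u_1(A vs P) = 6
u_1(B vs P) = 1
u_1(C vs P) = 1
u_1(D vs P) = 3
max payoff 6 at {A}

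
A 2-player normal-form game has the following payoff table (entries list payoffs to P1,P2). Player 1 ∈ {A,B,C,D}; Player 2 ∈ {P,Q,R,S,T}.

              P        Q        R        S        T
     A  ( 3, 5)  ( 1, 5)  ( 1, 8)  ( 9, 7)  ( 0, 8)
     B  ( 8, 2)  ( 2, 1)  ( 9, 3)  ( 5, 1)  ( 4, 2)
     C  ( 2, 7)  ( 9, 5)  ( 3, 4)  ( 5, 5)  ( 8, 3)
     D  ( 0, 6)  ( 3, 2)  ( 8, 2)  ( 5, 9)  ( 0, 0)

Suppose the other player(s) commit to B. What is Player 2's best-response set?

BR_2 = {R}

u_2(P vs B) = 2
u_2(Q vs B) = 1
u_2(R vs B) = 3
u_2(S vs B) = 1
u_2(T vs B) = 2
max payoff 3 at {R}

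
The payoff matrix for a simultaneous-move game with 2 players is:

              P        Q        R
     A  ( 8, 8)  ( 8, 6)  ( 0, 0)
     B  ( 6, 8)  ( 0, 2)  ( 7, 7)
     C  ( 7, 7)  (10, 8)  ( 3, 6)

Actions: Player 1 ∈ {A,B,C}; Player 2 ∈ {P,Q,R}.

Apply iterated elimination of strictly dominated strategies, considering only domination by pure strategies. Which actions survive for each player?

Remaining: P1:{A,C} P2:{P,Q}

P2 drop R (P beats it: A:8>0 B:8>7 C:7>6)
P1 drop B (A beats it: P:8>6 Q:8>0)
P1→{A,C} P2→{P,Q}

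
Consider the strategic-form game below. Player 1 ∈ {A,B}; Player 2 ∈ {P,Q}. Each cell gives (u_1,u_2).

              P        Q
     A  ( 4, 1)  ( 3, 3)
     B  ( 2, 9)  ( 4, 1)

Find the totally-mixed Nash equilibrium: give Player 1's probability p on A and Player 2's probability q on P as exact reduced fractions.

P1 indiff ⇒ q·4+(1-q)·3 = q·2+(1-q)·4 ⇒ q(2) = (1-q)(1) ⇒ q = 1/3
P2 indiff ⇒ p·1+(1-p)·9 = p·3+(1-p)·1 ⇒ p(-2) = (1-p)(-8) ⇒ p = 4/5

(p,q) = (4/5, 1/3)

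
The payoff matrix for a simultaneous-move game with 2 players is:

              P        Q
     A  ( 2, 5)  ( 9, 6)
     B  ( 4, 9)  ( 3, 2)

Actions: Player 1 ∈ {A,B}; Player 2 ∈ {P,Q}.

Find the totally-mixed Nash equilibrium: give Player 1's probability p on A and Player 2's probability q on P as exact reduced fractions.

P1 indiff ⇒ q·2+(1-q)·9 = q·4+(1-q)·3 ⇒ q(-2) = (1-q)(-6) ⇒ q = 3/4
P2 indiff ⇒ p·5+(1-p)·9 = p·6+(1-p)·2 ⇒ p(-1) = (1-p)(-7) ⇒ p = 7/8

p=7/8, q=3/4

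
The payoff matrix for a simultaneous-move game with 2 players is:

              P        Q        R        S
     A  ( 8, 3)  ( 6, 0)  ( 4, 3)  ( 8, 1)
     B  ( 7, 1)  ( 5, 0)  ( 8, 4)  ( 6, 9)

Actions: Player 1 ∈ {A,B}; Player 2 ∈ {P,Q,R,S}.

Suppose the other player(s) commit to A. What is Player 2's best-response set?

u_2(P vs A) = 3
u_2(Q vs A) = 0
u_2(R vs A) = 3
u_2(S vs A) = 1
max payoff 3 at {P,R}

BR_2 = {P,R}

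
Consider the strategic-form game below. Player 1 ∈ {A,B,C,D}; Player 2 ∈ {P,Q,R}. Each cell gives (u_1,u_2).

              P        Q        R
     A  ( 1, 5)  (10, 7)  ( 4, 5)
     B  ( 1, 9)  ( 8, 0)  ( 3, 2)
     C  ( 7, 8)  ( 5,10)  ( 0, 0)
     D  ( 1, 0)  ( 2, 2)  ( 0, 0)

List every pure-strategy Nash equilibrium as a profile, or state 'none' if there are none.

(A,P): not NE [P1→C gives 7>1; P2→Q gives 7>5]
(A,Q): NE
(A,R): not NE [P2→Q gives 7>5]
(B,P): not NE [P1→C gives 7>1]
(B,Q): not NE [P1→A gives 10>8; P2→P gives 9>0]
(B,R): not NE [P1→A gives 4>3; P2→P gives 9>2]
(C,P): not NE [P2→Q gives 10>8]
(C,Q): not NE [P1→A gives 10>5]
(C,R): not NE [P1→A gives 4>0; P2→Q gives 10>0]
(D,P): not NE [P1→C gives 7>1; P2→Q gives 2>0]
(D,Q): not NE [P1→A gives 10>2]
(D,R): not NE [P1→A gives 4>0; P2→Q gives 2>0]

PSNE = {(A,Q)}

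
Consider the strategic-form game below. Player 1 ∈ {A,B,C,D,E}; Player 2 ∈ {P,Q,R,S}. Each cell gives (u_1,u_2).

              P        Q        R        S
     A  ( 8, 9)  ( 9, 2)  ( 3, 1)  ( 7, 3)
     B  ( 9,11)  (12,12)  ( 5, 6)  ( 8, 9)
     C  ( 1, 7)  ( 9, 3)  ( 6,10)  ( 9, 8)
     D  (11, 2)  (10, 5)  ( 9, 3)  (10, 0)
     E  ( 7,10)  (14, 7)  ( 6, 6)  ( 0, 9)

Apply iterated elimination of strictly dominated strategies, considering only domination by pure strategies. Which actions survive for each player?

P1 drop A (B beats it: P:9>8 Q:12>9 R:5>3 S:8>7)
P1 drop C (D beats it: P:11>1 Q:10>9 R:9>6 S:10>9)
P2 drop R (Q beats it: B:12>6 D:5>3 E:7>6)
P2 drop S (P beats it: B:11>9 D:2>0 E:10>9)
P1→{B,D,E} P2→{P,Q}

Survivors P1:{B,D,E} P2:{P,Q}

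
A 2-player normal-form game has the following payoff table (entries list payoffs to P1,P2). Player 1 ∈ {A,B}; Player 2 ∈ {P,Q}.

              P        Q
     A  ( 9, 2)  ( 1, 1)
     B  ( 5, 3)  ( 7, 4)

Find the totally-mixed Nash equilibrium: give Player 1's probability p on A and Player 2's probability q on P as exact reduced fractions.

P1 indiff ⇒ q·9+(1-q)·1 = q·5+(1-q)·7 ⇒ q(4) = (1-q)(6) ⇒ q = 3/5
P2 indiff ⇒ p·2+(1-p)·3 = p·1+(1-p)·4 ⇒ p(1) = (1-p)(1) ⇒ p = 1/2

p=1/2, q=3/5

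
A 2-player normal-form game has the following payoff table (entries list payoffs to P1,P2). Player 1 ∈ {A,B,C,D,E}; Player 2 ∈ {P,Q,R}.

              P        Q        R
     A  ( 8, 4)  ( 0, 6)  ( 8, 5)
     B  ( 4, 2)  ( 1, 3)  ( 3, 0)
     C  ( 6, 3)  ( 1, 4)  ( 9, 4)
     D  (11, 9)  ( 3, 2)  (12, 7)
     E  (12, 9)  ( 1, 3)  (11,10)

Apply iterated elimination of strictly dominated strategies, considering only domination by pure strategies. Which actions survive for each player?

P1 drop A (D beats it: P:11>8 Q:3>0 R:12>8)
P1 drop B (D beats it: P:11>4 Q:3>1 R:12>3)
P1 drop C (D beats it: P:11>6 Q:3>1 R:12>9)
P2 drop Q (P beats it: D:9>2 E:9>3)
P1→{D,E} P2→{P,R}

IESDS → P1:{D,E} P2:{P,R}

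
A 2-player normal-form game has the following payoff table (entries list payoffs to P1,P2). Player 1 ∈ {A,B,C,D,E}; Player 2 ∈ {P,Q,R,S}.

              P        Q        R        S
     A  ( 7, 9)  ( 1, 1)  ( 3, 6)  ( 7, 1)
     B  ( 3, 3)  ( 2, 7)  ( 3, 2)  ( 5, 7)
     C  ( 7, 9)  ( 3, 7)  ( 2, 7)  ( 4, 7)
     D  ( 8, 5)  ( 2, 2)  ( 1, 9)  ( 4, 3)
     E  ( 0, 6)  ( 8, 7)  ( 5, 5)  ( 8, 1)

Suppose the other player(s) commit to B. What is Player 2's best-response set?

u_2(P vs B) = 3
u_2(Q vs B) = 7
u_2(R vs B) = 2
u_2(S vs B) = 7
max payoff 7 at {Q,S}

P2 best: {Q,S}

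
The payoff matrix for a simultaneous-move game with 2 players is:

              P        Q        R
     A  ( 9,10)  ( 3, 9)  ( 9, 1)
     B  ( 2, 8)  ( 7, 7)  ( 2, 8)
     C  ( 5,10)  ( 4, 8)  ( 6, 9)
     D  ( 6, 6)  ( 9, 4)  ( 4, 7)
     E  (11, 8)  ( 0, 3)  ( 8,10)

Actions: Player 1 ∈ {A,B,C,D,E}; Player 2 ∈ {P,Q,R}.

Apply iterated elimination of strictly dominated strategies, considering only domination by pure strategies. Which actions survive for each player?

P1 drop B (D beats it: P:6>2 Q:9>7 R:4>2)
P2 drop Q (P beats it: A:10>9 C:10>8 D:6>4 E:8>3)
P1 drop C (A beats it: P:9>5 R:9>6)
P1 drop D (A beats it: P:9>6 R:9>4)
P1→{A,E} P2→{P,R}

IESDS → P1:{A,E} P2:{P,R}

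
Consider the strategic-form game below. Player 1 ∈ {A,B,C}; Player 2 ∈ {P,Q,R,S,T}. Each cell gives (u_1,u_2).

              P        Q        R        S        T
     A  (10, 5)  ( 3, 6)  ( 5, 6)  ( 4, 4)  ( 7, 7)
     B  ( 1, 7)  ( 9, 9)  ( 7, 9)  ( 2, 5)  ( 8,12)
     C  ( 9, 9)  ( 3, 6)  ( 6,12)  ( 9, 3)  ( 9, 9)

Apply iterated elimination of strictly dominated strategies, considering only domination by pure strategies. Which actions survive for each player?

P2 drop P (R beats it: A:6>5 B:9>7 C:12>9)
P2 drop Q (T beats it: A:7>6 B:12>9 C:9>6)
P1 drop A (C beats it: R:6>5 S:9>4 T:9>7)
P2 drop S (R beats it: B:9>5 C:12>3)
P1→{B,C} P2→{R,T}

IESDS → P1:{B,C} P2:{R,T}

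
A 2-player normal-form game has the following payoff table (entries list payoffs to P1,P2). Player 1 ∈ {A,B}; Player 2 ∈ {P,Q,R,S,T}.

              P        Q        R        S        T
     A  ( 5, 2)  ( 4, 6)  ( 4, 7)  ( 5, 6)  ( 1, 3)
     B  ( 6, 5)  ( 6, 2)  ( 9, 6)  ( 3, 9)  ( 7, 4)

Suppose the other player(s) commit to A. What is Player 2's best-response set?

argmax u_2 = {R}

u_2(P vs A) = 2
u_2(Q vs A) = 6
u_2(R vs A) = 7
u_2(S vs A) = 6
u_2(T vs A) = 3
max payoff 7 at {R}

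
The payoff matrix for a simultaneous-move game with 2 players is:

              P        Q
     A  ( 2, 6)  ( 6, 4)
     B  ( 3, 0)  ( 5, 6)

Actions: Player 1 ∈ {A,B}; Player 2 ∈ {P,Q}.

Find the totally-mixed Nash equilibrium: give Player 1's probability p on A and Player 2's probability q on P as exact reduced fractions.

(p,q) = (3/4, 1/2)

P1 indiff ⇒ q·2+(1-q)·6 = q·3+(1-q)·5 ⇒ q(-1) = (1-q)(-1) ⇒ q = 1/2
P2 indiff ⇒ p·6+(1-p)·0 = p·4+(1-p)·6 ⇒ p(2) = (1-p)(6) ⇒ p = 3/4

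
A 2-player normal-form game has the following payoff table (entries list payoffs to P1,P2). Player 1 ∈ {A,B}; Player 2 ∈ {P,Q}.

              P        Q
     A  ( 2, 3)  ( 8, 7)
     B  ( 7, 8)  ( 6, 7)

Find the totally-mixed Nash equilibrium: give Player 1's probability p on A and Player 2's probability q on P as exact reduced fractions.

P1 indiff ⇒ q·2+(1-q)·8 = q·7+(1-q)·6 ⇒ q(-5) = (1-q)(-2) ⇒ q = 2/7
P2 indiff ⇒ p·3+(1-p)·8 = p·7+(1-p)·7 ⇒ p(-4) = (1-p)(-1) ⇒ p = 1/5

(p,q) = (1/5, 2/7)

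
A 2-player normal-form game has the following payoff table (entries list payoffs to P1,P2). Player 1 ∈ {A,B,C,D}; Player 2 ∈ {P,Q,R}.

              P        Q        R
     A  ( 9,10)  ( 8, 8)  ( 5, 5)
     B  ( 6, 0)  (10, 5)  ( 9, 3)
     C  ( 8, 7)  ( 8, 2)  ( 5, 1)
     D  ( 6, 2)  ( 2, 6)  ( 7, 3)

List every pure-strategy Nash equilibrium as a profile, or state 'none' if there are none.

NE set: (A,P), (B,Q)

(A,P): NE
(A,Q): not NE [P1→B gives 10>8; P2→P gives 10>8]
(A,R): not NE [P1→B gives 9>5; P2→P gives 10>5]
(B,P): not NE [P1→A gives 9>6; P2→Q gives 5>0]
(B,Q): NE
(B,R): not NE [P2→Q gives 5>3]
(C,P): not NE [P1→A gives 9>8]
(C,Q): not NE [P1→B gives 10>8; P2→P gives 7>2]
(C,R): not NE [P1→B gives 9>5; P2→P gives 7>1]
(D,P): not NE [P1→A gives 9>6; P2→Q gives 6>2]
(D,Q): not NE [P1→B gives 10>2]
(D,R): not NE [P1→B gives 9>7; P2→Q gives 6>3]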